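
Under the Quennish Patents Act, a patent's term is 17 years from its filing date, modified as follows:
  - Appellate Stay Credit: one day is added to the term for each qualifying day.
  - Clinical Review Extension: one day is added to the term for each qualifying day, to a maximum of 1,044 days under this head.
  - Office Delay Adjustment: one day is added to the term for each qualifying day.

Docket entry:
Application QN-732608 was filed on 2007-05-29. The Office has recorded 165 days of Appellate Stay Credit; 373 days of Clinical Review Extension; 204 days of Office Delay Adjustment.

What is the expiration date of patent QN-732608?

2026-06-10

Base term: filing date + 17 years → 29 May 2024.
Appellate Stay Credit: +165 days → 10 November 2024.
Clinical Review Extension: 373 days (within the 1044-day cap) → +373 days → 18 November 2025.
Office Delay Adjustment: +204 days → 10 June 2026.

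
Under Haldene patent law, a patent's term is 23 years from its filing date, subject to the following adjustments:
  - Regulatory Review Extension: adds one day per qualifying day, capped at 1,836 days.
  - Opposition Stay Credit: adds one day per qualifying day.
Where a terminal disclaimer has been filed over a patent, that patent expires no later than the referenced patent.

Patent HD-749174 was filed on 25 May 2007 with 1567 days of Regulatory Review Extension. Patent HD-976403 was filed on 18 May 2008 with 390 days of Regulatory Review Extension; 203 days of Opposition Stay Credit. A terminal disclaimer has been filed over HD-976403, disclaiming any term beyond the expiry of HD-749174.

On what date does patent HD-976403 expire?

2032-12-31

Natural term of HD-976403:
  Base: filing + 23 years → 18 May 2031.
  Regulatory Review Extension: 390 days (within the 1836-day cap) → +390 days → 11 June 2032.
  Opposition Stay Credit: +203 days → 31 December 2032.
Expiry of referenced patent HD-749174:
  Base: filing + 23 years → 25 May 2030.
  Regulatory Review Extension: 1567 days (within the 1836-day cap) → +1567 days → 8 September 2034.
Terminal disclaimer: HD-976403 expires on the earlier of 31 December 2032 and 8 September 2034.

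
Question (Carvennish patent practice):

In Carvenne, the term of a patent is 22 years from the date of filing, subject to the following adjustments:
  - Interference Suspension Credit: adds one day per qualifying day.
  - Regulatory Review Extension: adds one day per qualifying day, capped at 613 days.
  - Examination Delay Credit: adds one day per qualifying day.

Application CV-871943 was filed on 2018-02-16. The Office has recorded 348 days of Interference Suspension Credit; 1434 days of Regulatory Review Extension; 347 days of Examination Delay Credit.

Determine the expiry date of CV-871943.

September 16, 2043

Base term: filing date + 22 years → 16 February 2040.
Interference Suspension Credit: +348 days → 29 January 2041.
Regulatory Review Extension: 1434 days claimed exceeds the 613-day cap, so +613 days → 4 October 2042.
Examination Delay Credit: +347 days → 16 September 2043.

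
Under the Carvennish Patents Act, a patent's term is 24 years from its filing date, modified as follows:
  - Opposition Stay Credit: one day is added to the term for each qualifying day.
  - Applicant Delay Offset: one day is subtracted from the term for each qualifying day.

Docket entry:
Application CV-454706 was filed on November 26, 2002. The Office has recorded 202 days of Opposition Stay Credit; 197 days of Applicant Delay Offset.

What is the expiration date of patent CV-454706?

Base term: filing date + 24 years → 26 November 2026.
Opposition Stay Credit: +202 days → 16 June 2027.
Applicant Delay Offset: −197 days → 1 December 2026.

2026-12-01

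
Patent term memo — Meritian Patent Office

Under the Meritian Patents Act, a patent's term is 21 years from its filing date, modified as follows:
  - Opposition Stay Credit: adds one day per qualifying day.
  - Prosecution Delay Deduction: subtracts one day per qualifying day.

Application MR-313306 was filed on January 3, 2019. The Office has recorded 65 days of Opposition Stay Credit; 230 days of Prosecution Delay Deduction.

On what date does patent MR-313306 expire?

Base term: filing date + 21 years → 3 January 2040.
Opposition Stay Credit: +65 days → 8 March 2040.
Prosecution Delay Deduction: −230 days → 22 July 2039.

July 22, 2039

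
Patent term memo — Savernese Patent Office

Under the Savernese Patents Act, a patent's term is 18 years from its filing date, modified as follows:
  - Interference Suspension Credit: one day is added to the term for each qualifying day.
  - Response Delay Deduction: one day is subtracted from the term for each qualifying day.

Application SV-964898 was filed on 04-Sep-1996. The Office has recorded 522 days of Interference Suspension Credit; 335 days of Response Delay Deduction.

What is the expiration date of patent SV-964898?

2015-03-10

Base term: filing date + 18 years → 4 September 2014.
Interference Suspension Credit: +522 days → 8 February 2016.
Response Delay Deduction: −335 days → 10 March 2015.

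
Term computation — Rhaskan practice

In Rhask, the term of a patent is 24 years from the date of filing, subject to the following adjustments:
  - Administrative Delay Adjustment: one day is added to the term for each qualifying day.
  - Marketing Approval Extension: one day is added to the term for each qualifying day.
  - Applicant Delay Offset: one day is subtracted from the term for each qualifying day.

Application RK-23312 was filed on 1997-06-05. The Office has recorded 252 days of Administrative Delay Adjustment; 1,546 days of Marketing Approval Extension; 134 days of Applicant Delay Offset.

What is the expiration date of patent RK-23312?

December 25, 2025

Base term: filing date + 24 years → 5 June 2021.
Administrative Delay Adjustment: +252 days → 12 February 2022.
Marketing Approval Extension: +1546 days → 8 May 2026.
Applicant Delay Offset: −134 days → 25 December 2025.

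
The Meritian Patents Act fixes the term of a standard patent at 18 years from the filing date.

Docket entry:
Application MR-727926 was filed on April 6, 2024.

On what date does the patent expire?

Filing date + 18 years → 6 April 2042.

2042-04-06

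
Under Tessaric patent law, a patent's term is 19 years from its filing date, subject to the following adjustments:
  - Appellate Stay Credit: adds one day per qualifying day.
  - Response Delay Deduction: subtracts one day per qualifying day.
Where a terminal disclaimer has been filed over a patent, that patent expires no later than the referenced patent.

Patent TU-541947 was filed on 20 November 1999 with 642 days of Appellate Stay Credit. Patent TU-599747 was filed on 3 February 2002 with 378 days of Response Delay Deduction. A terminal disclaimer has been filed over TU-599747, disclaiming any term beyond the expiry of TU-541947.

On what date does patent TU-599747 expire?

January 22, 2020

Natural term of TU-599747:
  Base: filing + 19 years → 3 February 2021.
  Response Delay Deduction: −378 days → 22 January 2020.
Expiry of referenced patent TU-541947:
  Base: filing + 19 years → 20 November 2018.
  Appellate Stay Credit: +642 days → 23 August 2020.
Terminal disclaimer: TU-599747 expires on the earlier of 22 January 2020 and 23 August 2020.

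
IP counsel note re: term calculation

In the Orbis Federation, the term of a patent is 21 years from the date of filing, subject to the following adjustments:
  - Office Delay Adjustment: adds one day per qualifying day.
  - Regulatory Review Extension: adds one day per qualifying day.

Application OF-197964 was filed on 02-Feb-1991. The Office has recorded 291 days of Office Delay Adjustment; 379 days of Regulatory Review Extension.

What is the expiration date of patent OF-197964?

Base term: filing date + 21 years → 2 February 2012.
Office Delay Adjustment: +291 days → 19 November 2012.
Regulatory Review Extension: +379 days → 3 December 2013.

2013-12-03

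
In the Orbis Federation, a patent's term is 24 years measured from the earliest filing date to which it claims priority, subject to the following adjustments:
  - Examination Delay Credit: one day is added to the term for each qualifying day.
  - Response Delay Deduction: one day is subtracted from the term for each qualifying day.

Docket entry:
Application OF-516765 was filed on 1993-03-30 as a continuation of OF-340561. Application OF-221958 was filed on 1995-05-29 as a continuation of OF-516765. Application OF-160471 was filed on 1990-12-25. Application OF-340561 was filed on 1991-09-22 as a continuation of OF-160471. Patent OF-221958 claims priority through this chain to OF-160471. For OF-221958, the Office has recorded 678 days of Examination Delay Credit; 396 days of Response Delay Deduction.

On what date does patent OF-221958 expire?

October 3, 2015

Earliest priority filing: 25 December 1990.
Base term: 25 December 1990 + 24 years → 25 December 2014.
Examination Delay Credit: +678 days → 2 November 2016.
Response Delay Deduction: −396 days → 3 October 2015.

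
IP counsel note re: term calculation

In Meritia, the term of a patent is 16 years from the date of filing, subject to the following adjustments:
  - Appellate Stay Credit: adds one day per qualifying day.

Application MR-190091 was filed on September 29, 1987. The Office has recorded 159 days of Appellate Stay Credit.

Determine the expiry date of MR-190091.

Base term: filing date + 16 years → 29 September 2003.
Appellate Stay Credit: +159 days → 6 March 2004.

2004-03-06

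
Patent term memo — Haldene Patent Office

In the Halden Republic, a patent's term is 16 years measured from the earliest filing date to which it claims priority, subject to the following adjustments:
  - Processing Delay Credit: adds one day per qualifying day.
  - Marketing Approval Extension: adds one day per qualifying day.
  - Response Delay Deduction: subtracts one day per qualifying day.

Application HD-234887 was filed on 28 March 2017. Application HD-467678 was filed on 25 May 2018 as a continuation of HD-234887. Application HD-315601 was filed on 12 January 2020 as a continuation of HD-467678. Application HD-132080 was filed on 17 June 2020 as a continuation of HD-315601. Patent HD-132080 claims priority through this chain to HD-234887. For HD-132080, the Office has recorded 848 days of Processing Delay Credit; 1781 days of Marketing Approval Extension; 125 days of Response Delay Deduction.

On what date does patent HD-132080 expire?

2040-02-04

Earliest priority filing: 28 March 2017.
Base term: 28 March 2017 + 16 years → 28 March 2033.
Processing Delay Credit: +848 days → 24 July 2035.
Marketing Approval Extension: +1781 days → 8 June 2040.
Response Delay Deduction: −125 days → 4 February 2040.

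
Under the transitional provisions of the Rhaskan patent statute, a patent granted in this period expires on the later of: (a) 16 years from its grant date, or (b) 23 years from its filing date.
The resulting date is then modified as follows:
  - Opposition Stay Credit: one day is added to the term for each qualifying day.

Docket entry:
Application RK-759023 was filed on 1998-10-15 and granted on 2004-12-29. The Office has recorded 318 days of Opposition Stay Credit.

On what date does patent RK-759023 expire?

2022-08-29

(a) grant + 16 years → 29 December 2020.
(b) filing + 23 years → 15 October 2021.
Later of the two: 15 October 2021.
Opposition Stay Credit: +318 days → 29 August 2022.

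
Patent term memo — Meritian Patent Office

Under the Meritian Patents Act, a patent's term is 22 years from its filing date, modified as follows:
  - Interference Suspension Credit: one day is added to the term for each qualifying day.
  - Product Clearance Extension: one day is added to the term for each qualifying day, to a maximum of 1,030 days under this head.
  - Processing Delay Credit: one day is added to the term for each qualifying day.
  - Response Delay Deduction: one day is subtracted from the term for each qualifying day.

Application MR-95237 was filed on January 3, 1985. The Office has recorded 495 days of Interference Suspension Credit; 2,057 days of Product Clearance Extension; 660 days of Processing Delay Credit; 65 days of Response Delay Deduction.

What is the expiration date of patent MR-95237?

October 23, 2012

Base term: filing date + 22 years → 3 January 2007.
Interference Suspension Credit: +495 days → 12 May 2008.
Product Clearance Extension: 2057 days claimed exceeds the 1030-day cap, so +1030 days → 8 March 2011.
Processing Delay Credit: +660 days → 27 December 2012.
Response Delay Deduction: −65 days → 23 October 2012.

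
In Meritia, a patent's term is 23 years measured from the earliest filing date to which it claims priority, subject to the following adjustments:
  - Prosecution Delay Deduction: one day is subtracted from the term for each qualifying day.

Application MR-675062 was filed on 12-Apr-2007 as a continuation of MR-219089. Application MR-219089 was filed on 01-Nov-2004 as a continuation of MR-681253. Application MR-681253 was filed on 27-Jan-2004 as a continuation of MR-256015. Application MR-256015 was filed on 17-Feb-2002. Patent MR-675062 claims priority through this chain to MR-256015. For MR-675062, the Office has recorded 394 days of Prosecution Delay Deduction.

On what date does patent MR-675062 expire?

2024-01-20

Earliest priority filing: 17 February 2002.
Base term: 17 February 2002 + 23 years → 17 February 2025.
Prosecution Delay Deduction: −394 days → 20 January 2024.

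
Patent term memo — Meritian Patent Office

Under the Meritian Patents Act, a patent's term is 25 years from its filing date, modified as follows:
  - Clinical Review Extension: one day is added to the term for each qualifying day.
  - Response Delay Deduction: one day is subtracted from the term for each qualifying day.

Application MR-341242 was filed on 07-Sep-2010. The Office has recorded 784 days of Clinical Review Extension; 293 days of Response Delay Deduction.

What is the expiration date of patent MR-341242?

Base term: filing date + 25 years → 7 September 2035.
Clinical Review Extension: +784 days → 30 October 2037.
Response Delay Deduction: −293 days → 10 January 2037.

January 10, 2037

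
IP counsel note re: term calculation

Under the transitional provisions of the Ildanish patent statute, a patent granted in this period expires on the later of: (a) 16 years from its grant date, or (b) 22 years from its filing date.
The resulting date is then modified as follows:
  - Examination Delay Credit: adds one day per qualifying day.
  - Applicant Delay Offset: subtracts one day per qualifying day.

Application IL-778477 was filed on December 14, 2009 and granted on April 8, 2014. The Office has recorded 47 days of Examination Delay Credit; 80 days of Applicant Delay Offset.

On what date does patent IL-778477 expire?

November 11, 2031

(a) grant + 16 years → 8 April 2030.
(b) filing + 22 years → 14 December 2031.
Later of the two: 14 December 2031.
Examination Delay Credit: +47 days → 30 January 2032.
Applicant Delay Offset: −80 days → 11 November 2031.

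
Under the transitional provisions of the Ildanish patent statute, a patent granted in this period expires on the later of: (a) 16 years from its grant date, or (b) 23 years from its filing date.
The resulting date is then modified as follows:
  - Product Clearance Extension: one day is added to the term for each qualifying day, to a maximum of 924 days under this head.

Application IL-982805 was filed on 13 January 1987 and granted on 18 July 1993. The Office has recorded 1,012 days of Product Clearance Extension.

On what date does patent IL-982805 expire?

(a) grant + 16 years → 18 July 2009.
(b) filing + 23 years → 13 January 2010.
Later of the two: 13 January 2010.
Product Clearance Extension: 1012 days claimed exceeds the 924-day cap, so +924 days → 25 July 2012.

July 25, 2012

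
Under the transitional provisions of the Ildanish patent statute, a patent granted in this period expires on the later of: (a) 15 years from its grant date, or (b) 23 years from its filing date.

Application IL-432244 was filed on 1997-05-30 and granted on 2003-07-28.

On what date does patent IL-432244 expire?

(a) grant + 15 years → 28 July 2018.
(b) filing + 23 years → 30 May 2020.
Later of the two: 30 May 2020.

2020-05-30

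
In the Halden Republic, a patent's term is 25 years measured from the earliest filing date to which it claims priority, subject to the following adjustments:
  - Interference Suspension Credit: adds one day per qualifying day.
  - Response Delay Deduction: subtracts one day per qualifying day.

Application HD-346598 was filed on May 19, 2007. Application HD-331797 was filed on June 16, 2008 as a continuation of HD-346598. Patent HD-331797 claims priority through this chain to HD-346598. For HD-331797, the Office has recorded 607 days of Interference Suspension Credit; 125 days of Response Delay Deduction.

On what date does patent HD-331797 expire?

Earliest priority filing: 19 May 2007.
Base term: 19 May 2007 + 25 years → 19 May 2032.
Interference Suspension Credit: +607 days → 16 January 2034.
Response Delay Deduction: −125 days → 13 September 2033.

September 13, 2033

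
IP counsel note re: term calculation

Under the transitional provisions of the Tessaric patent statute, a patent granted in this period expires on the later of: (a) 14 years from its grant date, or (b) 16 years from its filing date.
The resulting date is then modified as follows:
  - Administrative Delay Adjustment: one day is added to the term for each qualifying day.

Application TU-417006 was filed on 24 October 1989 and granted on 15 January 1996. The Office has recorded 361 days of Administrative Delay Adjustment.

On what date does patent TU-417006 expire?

2011-01-11

(a) grant + 14 years → 15 January 2010.
(b) filing + 16 years → 24 October 2005.
Later of the two: 15 January 2010.
Administrative Delay Adjustment: +361 days → 11 January 2011.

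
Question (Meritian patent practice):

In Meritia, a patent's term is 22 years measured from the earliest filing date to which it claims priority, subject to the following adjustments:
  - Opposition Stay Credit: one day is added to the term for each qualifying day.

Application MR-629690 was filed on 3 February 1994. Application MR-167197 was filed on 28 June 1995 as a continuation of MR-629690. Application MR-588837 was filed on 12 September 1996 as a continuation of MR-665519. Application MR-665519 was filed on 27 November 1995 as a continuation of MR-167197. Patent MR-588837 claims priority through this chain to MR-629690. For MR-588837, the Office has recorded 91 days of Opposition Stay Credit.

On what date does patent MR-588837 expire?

Earliest priority filing: 3 February 1994.
Base term: 3 February 1994 + 22 years → 3 February 2016.
Opposition Stay Credit: +91 days → 4 May 2016.

May 4, 2016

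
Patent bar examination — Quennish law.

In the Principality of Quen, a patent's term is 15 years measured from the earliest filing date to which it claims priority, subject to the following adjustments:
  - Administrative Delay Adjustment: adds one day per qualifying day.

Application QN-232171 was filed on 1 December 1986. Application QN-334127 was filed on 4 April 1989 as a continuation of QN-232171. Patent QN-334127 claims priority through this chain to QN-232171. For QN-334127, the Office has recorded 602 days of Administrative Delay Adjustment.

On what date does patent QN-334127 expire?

July 26, 2003

Earliest priority filing: 1 December 1986.
Base term: 1 December 1986 + 15 years → 1 December 2001.
Administrative Delay Adjustment: +602 days → 26 July 2003.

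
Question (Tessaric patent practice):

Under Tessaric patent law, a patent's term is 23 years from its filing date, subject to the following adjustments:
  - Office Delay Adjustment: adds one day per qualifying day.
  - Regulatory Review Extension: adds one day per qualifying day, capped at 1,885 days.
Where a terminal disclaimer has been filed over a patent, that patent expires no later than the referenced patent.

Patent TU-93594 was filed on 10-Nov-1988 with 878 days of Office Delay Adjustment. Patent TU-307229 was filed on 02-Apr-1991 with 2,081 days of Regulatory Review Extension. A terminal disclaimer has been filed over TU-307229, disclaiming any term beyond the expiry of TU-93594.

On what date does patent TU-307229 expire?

Natural term of TU-307229:
  Base: filing + 23 years → 2 April 2014.
  Regulatory Review Extension: 2081 days claimed exceeds the 1885-day cap, so +1885 days → 31 May 2019.
Expiry of referenced patent TU-93594:
  Base: filing + 23 years → 10 November 2011.
  Office Delay Adjustment: +878 days → 6 April 2014.
Terminal disclaimer: TU-307229 expires on the earlier of 31 May 2019 and 6 April 2014.

2014-04-06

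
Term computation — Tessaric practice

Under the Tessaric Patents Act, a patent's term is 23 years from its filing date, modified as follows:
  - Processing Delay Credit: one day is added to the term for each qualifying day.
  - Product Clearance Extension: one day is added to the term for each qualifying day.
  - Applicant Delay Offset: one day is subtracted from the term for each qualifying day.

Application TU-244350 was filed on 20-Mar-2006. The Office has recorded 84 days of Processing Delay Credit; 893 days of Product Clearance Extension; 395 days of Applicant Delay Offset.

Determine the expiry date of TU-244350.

Base term: filing date + 23 years → 20 March 2029.
Processing Delay Credit: +84 days → 12 June 2029.
Product Clearance Extension: +893 days → 22 November 2031.
Applicant Delay Offset: −395 days → 23 October 2030.

October 23, 2030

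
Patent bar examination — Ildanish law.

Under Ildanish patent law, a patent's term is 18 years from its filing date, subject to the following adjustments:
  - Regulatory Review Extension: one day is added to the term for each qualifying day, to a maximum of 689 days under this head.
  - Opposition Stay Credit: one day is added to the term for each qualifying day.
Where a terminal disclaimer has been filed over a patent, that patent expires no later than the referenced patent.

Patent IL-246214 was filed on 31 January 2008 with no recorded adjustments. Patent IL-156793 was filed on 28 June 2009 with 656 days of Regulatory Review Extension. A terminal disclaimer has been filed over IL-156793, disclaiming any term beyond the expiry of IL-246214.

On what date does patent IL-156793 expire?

2026-01-31

Natural term of IL-156793:
  Base: filing + 18 years → 28 June 2027.
  Regulatory Review Extension: 656 days (within the 689-day cap) → +656 days → 14 April 2029.
Expiry of referenced patent IL-246214:
  Base: filing + 18 years → 31 January 2026.
Terminal disclaimer: IL-156793 expires on the earlier of 14 April 2029 and 31 January 2026.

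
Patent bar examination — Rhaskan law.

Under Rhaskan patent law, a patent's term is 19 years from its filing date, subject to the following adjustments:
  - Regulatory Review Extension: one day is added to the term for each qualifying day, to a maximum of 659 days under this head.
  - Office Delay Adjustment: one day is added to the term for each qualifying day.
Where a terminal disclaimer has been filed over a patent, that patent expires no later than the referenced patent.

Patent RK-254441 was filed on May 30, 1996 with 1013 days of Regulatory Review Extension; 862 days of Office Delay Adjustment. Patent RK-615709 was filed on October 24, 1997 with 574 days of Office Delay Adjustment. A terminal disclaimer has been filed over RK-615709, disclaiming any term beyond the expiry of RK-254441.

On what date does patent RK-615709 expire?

Natural term of RK-615709:
  Base: filing + 19 years → 24 October 2016.
  Office Delay Adjustment: +574 days → 21 May 2018.
Expiry of referenced patent RK-254441:
  Base: filing + 19 years → 30 May 2015.
  Regulatory Review Extension: 1013 days claimed exceeds the 659-day cap, so +659 days → 19 March 2017.
  Office Delay Adjustment: +862 days → 29 July 2019.
Terminal disclaimer: RK-615709 expires on the earlier of 21 May 2018 and 29 July 2019.

May 21, 2018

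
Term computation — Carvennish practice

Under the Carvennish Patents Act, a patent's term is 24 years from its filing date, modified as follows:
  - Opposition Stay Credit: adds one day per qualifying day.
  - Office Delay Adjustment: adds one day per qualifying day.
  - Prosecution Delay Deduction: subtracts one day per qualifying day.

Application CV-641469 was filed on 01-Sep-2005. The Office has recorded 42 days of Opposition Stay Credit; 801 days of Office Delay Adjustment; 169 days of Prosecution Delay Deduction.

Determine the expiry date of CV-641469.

Base term: filing date + 24 years → 1 September 2029.
Opposition Stay Credit: +42 days → 13 October 2029.
Office Delay Adjustment: +801 days → 23 December 2031.
Prosecution Delay Deduction: −169 days → 7 July 2031.

2031-07-07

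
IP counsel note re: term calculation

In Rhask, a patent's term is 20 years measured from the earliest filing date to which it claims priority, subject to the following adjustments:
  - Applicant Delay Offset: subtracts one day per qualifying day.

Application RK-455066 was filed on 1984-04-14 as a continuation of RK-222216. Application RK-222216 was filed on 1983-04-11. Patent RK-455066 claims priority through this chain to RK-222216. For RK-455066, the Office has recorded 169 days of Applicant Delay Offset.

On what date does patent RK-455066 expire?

2002-10-24

Earliest priority filing: 11 April 1983.
Base term: 11 April 1983 + 20 years → 11 April 2003.
Applicant Delay Offset: −169 days → 24 October 2002.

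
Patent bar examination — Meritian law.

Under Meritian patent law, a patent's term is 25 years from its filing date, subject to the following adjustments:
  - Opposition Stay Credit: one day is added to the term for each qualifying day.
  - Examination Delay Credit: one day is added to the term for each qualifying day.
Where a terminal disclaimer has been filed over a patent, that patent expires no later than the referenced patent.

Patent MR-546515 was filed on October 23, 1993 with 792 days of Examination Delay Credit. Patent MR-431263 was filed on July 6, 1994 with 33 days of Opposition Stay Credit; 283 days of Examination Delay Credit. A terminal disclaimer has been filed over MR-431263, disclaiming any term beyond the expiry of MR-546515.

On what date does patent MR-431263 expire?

Natural term of MR-431263:
  Base: filing + 25 years → 6 July 2019.
  Opposition Stay Credit: +33 days → 8 August 2019.
  Examination Delay Credit: +283 days → 17 May 2020.
Expiry of referenced patent MR-546515:
  Base: filing + 25 years → 23 October 2018.
  Examination Delay Credit: +792 days → 23 December 2020.
Terminal disclaimer: MR-431263 expires on the earlier of 17 May 2020 and 23 December 2020.

May 17, 2020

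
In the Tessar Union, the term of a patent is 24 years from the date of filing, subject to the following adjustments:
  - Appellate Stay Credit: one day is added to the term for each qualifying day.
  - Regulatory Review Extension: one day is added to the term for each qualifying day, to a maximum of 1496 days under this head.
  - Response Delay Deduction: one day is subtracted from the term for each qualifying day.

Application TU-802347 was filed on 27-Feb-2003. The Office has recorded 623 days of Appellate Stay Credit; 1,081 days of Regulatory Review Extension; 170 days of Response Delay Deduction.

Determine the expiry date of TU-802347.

Base term: filing date + 24 years → 27 February 2027.
Appellate Stay Credit: +623 days → 11 November 2028.
Regulatory Review Extension: 1081 days (within the 1496-day cap) → +1081 days → 28 October 2031.
Response Delay Deduction: −170 days → 11 May 2031.

May 11, 2031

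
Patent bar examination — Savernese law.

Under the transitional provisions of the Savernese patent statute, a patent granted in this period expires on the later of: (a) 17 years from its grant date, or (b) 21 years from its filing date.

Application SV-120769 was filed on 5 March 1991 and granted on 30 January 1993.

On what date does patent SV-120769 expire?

(a) grant + 17 years → 30 January 2010.
(b) filing + 21 years → 5 March 2012.
Later of the two: 5 March 2012.

March 5, 2012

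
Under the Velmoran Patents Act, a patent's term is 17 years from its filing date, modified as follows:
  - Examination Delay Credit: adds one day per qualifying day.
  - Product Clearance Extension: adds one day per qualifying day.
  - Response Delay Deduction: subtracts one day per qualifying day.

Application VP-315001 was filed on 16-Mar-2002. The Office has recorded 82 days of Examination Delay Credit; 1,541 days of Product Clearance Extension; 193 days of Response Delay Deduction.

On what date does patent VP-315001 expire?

Base term: filing date + 17 years → 16 March 2019.
Examination Delay Credit: +82 days → 6 June 2019.
Product Clearance Extension: +1541 days → 25 August 2023.
Response Delay Deduction: −193 days → 13 February 2023.

2023-02-13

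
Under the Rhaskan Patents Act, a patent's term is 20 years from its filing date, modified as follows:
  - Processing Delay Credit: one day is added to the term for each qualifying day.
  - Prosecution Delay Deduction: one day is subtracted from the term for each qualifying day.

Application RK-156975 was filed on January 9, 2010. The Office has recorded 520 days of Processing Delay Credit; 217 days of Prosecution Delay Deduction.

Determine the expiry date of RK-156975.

2030-11-08

Base term: filing date + 20 years → 9 January 2030.
Processing Delay Credit: +520 days → 13 June 2031.
Prosecution Delay Deduction: −217 days → 8 November 2030.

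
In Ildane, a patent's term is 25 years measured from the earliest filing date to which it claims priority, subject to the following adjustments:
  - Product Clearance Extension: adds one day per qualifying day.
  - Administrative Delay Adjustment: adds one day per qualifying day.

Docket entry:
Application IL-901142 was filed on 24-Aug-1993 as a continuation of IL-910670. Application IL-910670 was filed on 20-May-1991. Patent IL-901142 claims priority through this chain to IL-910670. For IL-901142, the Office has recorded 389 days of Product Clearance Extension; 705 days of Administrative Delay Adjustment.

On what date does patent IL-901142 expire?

Earliest priority filing: 20 May 1991.
Base term: 20 May 1991 + 25 years → 20 May 2016.
Product Clearance Extension: +389 days → 13 June 2017.
Administrative Delay Adjustment: +705 days → 19 May 2019.

May 19, 2019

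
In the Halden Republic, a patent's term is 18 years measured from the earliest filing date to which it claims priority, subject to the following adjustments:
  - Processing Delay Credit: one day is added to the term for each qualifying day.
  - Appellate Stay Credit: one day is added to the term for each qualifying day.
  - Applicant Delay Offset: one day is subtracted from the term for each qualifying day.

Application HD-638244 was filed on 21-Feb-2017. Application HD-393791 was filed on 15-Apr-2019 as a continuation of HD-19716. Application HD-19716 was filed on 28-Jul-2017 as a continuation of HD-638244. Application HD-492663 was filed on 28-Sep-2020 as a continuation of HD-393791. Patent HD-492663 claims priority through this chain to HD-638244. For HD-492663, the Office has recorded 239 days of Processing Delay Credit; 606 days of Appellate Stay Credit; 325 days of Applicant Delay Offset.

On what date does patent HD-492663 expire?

July 25, 2036

Earliest priority filing: 21 February 2017.
Base term: 21 February 2017 + 18 years → 21 February 2035.
Processing Delay Credit: +239 days → 18 October 2035.
Appellate Stay Credit: +606 days → 15 June 2037.
Applicant Delay Offset: −325 days → 25 July 2036.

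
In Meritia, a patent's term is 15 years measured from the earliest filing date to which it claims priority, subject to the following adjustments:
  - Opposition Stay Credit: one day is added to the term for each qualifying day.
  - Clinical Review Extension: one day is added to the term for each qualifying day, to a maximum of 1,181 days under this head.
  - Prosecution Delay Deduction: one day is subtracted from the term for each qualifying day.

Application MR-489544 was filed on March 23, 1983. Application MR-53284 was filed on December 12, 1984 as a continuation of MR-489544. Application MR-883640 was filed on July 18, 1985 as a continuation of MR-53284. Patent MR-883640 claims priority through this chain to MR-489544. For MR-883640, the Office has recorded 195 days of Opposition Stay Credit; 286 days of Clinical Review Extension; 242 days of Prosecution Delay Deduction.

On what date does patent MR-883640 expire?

Earliest priority filing: 23 March 1983.
Base term: 23 March 1983 + 15 years → 23 March 1998.
Opposition Stay Credit: +195 days → 4 October 1998.
Clinical Review Extension: 286 days (within the 1181-day cap) → +286 days → 17 July 1999.
Prosecution Delay Deduction: −242 days → 17 November 1998.

November 17, 1998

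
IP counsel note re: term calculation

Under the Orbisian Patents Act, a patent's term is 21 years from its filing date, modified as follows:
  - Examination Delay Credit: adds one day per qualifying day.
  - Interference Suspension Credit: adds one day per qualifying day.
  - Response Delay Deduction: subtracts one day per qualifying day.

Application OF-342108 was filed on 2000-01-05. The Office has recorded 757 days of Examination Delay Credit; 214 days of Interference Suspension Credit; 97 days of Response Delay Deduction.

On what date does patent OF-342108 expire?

May 29, 2023

Base term: filing date + 21 years → 5 January 2021.
Examination Delay Credit: +757 days → 1 February 2023.
Interference Suspension Credit: +214 days → 3 September 2023.
Response Delay Deduction: −97 days → 29 May 2023.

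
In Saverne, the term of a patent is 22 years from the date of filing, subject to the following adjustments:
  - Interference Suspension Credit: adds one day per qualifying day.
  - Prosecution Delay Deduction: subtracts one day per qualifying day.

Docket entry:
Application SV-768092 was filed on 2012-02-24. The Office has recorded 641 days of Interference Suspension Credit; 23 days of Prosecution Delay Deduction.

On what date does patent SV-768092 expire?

Base term: filing date + 22 years → 24 February 2034.
Interference Suspension Credit: +641 days → 27 November 2035.
Prosecution Delay Deduction: −23 days → 4 November 2035.

November 4, 2035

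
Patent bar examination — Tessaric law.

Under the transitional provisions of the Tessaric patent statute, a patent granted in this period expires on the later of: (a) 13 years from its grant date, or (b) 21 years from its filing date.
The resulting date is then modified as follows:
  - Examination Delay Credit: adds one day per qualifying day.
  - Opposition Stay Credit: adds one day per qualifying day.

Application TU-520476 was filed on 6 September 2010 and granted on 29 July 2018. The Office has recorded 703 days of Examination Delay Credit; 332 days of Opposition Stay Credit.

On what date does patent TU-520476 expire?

July 7, 2034

(a) grant + 13 years → 29 July 2031.
(b) filing + 21 years → 6 September 2031.
Later of the two: 6 September 2031.
Examination Delay Credit: +703 days → 9 August 2033.
Opposition Stay Credit: +332 days → 7 July 2034.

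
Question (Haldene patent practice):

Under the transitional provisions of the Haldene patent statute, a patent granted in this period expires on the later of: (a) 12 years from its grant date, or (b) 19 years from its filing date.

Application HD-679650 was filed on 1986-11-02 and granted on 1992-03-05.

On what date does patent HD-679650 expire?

(a) grant + 12 years → 5 March 2004.
(b) filing + 19 years → 2 November 2005.
Later of the two: 2 November 2005.

November 2, 2005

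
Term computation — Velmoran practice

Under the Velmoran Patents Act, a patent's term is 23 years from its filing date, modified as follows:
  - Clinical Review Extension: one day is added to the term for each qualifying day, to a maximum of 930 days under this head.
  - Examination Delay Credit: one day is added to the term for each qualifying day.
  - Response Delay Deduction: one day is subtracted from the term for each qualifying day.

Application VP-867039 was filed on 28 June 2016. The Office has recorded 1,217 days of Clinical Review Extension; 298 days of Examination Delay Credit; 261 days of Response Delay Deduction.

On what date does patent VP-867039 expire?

February 19, 2042

Base term: filing date + 23 years → 28 June 2039.
Clinical Review Extension: 1217 days claimed exceeds the 930-day cap, so +930 days → 13 January 2042.
Examination Delay Credit: +298 days → 7 November 2042.
Response Delay Deduction: −261 days → 19 February 2042.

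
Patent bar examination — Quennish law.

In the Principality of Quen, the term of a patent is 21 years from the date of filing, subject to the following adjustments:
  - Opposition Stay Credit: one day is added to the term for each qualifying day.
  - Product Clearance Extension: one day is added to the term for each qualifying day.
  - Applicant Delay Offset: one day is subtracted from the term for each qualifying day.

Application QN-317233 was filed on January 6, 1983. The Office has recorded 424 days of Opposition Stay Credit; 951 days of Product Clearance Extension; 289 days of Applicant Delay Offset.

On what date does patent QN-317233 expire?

December 27, 2006

Base term: filing date + 21 years → 6 January 2004.
Opposition Stay Credit: +424 days → 5 March 2005.
Product Clearance Extension: +951 days → 12 October 2007.
Applicant Delay Offset: −289 days → 27 December 2006.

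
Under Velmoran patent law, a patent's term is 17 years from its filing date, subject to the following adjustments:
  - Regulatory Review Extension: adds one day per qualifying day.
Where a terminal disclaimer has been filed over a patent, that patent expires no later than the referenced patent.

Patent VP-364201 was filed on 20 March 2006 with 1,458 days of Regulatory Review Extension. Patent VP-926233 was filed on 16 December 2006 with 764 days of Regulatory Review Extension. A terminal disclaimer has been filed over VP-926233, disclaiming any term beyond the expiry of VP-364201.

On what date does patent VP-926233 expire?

Natural term of VP-926233:
  Base: filing + 17 years → 16 December 2023.
  Regulatory Review Extension: +764 days → 18 January 2026.
Expiry of referenced patent VP-364201:
  Base: filing + 17 years → 20 March 2023.
  Regulatory Review Extension: +1458 days → 17 March 2027.
Terminal disclaimer: VP-926233 expires on the earlier of 18 January 2026 and 17 March 2027.

January 18, 2026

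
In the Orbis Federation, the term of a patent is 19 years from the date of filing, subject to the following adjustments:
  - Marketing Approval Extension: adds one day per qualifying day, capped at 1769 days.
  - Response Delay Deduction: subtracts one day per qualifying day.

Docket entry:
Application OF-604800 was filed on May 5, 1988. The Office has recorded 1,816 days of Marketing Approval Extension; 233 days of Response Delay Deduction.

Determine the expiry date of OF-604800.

Base term: filing date + 19 years → 5 May 2007.
Marketing Approval Extension: 1816 days claimed exceeds the 1769-day cap, so +1769 days → 8 March 2012.
Response Delay Deduction: −233 days → 19 July 2011.

July 19, 2011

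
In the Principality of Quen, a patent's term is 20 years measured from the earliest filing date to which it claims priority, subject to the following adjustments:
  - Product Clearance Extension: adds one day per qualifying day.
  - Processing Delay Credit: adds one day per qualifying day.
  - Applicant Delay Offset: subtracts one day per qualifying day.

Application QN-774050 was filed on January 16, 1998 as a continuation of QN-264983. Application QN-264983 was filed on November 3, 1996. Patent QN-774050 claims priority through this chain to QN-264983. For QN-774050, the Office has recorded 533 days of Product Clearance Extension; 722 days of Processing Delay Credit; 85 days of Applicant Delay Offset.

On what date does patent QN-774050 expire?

January 17, 2020

Earliest priority filing: 3 November 1996.
Base term: 3 November 1996 + 20 years → 3 November 2016.
Product Clearance Extension: +533 days → 20 April 2018.
Processing Delay Credit: +722 days → 11 April 2020.
Applicant Delay Offset: −85 days → 17 January 2020.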